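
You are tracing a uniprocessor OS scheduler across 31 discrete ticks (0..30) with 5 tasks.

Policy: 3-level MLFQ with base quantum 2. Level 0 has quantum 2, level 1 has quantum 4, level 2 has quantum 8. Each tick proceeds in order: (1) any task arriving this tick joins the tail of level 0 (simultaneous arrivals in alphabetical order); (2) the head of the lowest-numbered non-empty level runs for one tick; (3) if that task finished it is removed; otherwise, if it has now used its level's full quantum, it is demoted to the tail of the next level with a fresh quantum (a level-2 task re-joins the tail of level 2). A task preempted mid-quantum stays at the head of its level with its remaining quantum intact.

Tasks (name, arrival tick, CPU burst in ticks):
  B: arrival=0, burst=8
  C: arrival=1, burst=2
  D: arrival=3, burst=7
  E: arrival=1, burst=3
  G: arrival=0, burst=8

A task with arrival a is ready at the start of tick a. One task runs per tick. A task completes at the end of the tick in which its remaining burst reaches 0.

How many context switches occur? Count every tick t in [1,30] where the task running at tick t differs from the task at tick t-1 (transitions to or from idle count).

t=0: L0/L1/L2 = BG/-/- → run B
t=1: L0/L1/L2 = BGCE/-/- → run B
t=2: L0/L1/L2 = GCE/B/- → run G
t=3: L0/L1/L2 = GCED/B/- → run G
t=4: L0/L1/L2 = CED/BG/- → run C
t=5: L0/L1/L2 = CED/BG/- → run C
t=6: L0/L1/L2 = ED/BG/- → run E
t=7: L0/L1/L2 = ED/BG/- → run E
t=8: L0/L1/L2 = D/BGE/- → run D
t=9: L0/L1/L2 = D/BGE/- → run D
t=10: L0/L1/L2 = -/BGED/- → run B
t=11: L0/L1/L2 = -/BGED/- → run B
t=12: L0/L1/L2 = -/BGED/- → run B
t=13: L0/L1/L2 = -/BGED/- → run B
t=14: L0/L1/L2 = -/GED/B → run G
t=15: L0/L1/L2 = -/GED/B → run G
t=16: L0/L1/L2 = -/GED/B → run G
t=17: L0/L1/L2 = -/GED/B → run G
t=18: L0/L1/L2 = -/ED/BG → run E
t=19: L0/L1/L2 = -/D/BG → run D
t=20: L0/L1/L2 = -/D/BG → run D
t=21: L0/L1/L2 = -/D/BG → run D
t=22: L0/L1/L2 = -/D/BG → run D
t=23: L0/L1/L2 = -/-/BGD → run B
t=24: L0/L1/L2 = -/-/BGD → run B
t=25: L0/L1/L2 = -/-/GD → run G
t=26: L0/L1/L2 = -/-/GD → run G
t=27: L0/L1/L2 = -/-/D → run D
t=28: (idle)
t=29: (idle)
t=30: (idle)

context switches = 12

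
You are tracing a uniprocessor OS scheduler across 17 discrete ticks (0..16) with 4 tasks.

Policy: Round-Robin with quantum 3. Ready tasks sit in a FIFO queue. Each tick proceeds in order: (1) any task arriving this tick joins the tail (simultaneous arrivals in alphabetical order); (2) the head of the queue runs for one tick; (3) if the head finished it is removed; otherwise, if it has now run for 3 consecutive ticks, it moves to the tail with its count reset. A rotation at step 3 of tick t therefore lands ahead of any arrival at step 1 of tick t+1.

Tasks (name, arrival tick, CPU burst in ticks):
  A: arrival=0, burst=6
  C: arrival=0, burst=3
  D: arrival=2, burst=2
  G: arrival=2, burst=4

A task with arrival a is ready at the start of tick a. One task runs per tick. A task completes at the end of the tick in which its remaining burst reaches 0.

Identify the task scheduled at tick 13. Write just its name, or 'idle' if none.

t=0: queue=[A,C] q_used=0 → run A
t=1: queue=[A,C] q_used=1 → run A
t=2: queue=[A,C,D,G] q_used=2 → run A
t=3: queue=[C,D,G,A] q_used=0 → run C
t=4: queue=[C,D,G,A] q_used=1 → run C
t=5: queue=[C,D,G,A] q_used=2 → run C
t=6: queue=[D,G,A] q_used=0 → run D
t=7: queue=[D,G,A] q_used=1 → run D
t=8: queue=[G,A] q_used=0 → run G
t=9: queue=[G,A] q_used=1 → run G
t=10: queue=[G,A] q_used=2 → run G
t=11: queue=[A,G] q_used=0 → run A
t=12: queue=[A,G] q_used=1 → run A
t=13: queue=[A,G] q_used=2 → run A
t=14: queue=[G] q_used=0 → run G
t=15: (idle)
t=16: (idle)

running at tick 13 = A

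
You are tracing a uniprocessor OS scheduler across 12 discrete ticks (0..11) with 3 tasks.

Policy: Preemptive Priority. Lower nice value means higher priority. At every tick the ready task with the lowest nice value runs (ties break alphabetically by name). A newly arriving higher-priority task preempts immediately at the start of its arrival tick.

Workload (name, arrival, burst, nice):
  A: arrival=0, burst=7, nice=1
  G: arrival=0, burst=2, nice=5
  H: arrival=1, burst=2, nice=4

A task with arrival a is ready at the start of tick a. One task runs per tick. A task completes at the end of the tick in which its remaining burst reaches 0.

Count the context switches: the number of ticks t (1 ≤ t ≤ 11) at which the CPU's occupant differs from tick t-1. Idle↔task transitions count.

t=0: ready={A,G} → run A
t=1: ready={A,G,H} → run A
t=2: ready={A,G,H} → run A
t=3: ready={A,G,H} → run A
t=4: ready={A,G,H} → run A
t=5: ready={A,G,H} → run A
t=6: ready={A,G,H} → run A
t=7: ready={G,H} → run H
t=8: ready={G,H} → run H
t=9: ready={G} → run G
t=10: ready={G} → run G
t=11: (idle)

context switches = 3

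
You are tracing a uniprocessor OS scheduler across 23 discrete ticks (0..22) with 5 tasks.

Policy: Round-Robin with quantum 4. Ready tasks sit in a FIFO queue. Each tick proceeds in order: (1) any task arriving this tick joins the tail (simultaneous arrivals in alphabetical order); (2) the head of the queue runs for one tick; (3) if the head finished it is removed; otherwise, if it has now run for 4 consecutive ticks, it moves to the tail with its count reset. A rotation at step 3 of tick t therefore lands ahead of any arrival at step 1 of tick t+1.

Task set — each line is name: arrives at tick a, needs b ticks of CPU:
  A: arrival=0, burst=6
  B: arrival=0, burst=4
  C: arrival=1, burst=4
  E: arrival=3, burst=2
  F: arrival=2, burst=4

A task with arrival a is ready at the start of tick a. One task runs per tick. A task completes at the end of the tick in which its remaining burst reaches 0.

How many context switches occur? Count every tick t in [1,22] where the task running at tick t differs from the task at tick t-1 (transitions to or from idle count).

context switches = 6

t=0: queue=[A,B] q_used=0 → run A
t=1: queue=[A,B,C] q_used=1 → run A
t=2: queue=[A,B,C,F] q_used=2 → run A
t=3: queue=[A,B,C,F,E] q_used=3 → run A
t=4: queue=[B,C,F,E,A] q_used=0 → run B
t=5: queue=[B,C,F,E,A] q_used=1 → run B
t=6: queue=[B,C,F,E,A] q_used=2 → run B
t=7: queue=[B,C,F,E,A] q_used=3 → run B
t=8: queue=[C,F,E,A] q_used=0 → run C
t=9: queue=[C,F,E,A] q_used=1 → run C
t=10: queue=[C,F,E,A] q_used=2 → run C
t=11: queue=[C,F,E,A] q_used=3 → run C
t=12: queue=[F,E,A] q_used=0 → run F
t=13: queue=[F,E,A] q_used=1 → run F
t=14: queue=[F,E,A] q_used=2 → run F
t=15: queue=[F,E,A] q_used=3 → run F
t=16: queue=[E,A] q_used=0 → run E
t=17: queue=[E,A] q_used=1 → run E
t=18: queue=[A] q_used=0 → run A
t=19: queue=[A] q_used=1 → run A
t=20: (idle)
t=21: (idle)
t=22: (idle)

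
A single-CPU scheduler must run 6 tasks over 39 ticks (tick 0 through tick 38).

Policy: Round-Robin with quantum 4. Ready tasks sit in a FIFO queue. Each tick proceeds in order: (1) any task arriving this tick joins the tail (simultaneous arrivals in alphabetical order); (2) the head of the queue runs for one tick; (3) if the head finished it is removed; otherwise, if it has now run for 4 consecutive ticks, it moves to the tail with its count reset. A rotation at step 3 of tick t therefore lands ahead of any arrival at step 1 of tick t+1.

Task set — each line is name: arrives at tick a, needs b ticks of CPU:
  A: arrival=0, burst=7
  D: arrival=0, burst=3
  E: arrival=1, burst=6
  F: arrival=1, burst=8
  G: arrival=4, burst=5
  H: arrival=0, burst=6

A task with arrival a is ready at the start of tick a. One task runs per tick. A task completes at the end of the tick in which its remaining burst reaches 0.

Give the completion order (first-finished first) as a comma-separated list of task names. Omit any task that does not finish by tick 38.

t=0: queue=[A,D,H] q_used=0 → run A
t=1: queue=[A,D,H,E,F] q_used=1 → run A
t=2: queue=[A,D,H,E,F] q_used=2 → run A
t=3: queue=[A,D,H,E,F] q_used=3 → run A
t=4: queue=[D,H,E,F,A,G] q_used=0 → run D
t=5: queue=[D,H,E,F,A,G] q_used=1 → run D
t=6: queue=[D,H,E,F,A,G] q_used=2 → run D
t=7: queue=[H,E,F,A,G] q_used=0 → run H
t=8: queue=[H,E,F,A,G] q_used=1 → run H
t=9: queue=[H,E,F,A,G] q_used=2 → run H
t=10: queue=[H,E,F,A,G] q_used=3 → run H
t=11: queue=[E,F,A,G,H] q_used=0 → run E
t=12: queue=[E,F,A,G,H] q_used=1 → run E
t=13: queue=[E,F,A,G,H] q_used=2 → run E
t=14: queue=[E,F,A,G,H] q_used=3 → run E
t=15: queue=[F,A,G,H,E] q_used=0 → run F
t=16: queue=[F,A,G,H,E] q_used=1 → run F
t=17: queue=[F,A,G,H,E] q_used=2 → run F
t=18: queue=[F,A,G,H,E] q_used=3 → run F
t=19: queue=[A,G,H,E,F] q_used=0 → run A
t=20: queue=[A,G,H,E,F] q_used=1 → run A
t=21: queue=[A,G,H,E,F] q_used=2 → run A
t=22: queue=[G,H,E,F] q_used=0 → run G
t=23: queue=[G,H,E,F] q_used=1 → run G
t=24: queue=[G,H,E,F] q_used=2 → run G
t=25: queue=[G,H,E,F] q_used=3 → run G
t=26: queue=[H,E,F,G] q_used=0 → run H
t=27: queue=[H,E,F,G] q_used=1 → run H
t=28: queue=[E,F,G] q_used=0 → run E
t=29: queue=[E,F,G] q_used=1 → run E
t=30: queue=[F,G] q_used=0 → run F
t=31: queue=[F,G] q_used=1 → run F
t=32: queue=[F,G] q_used=2 → run F
t=33: queue=[F,G] q_used=3 → run F
t=34: queue=[G] q_used=0 → run G
t=35: (idle)
t=36: (idle)
t=37: (idle)
t=38: (idle)

completion order = D, A, H, E, F, G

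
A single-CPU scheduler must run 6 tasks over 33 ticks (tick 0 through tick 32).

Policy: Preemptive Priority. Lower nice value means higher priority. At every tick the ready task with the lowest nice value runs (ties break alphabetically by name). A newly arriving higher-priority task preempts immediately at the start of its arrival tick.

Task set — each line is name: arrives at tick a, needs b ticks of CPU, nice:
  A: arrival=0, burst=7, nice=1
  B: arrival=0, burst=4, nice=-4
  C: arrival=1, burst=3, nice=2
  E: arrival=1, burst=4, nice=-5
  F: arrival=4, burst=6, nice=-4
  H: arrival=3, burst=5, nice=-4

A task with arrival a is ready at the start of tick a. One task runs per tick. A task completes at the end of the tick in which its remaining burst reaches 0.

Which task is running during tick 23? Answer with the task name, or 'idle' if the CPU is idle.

t=0: ready={A,B} → run B
t=1: ready={A,B,C,E} → run E
t=2: ready={A,B,C,E} → run E
t=3: ready={A,B,C,E,H} → run E
t=4: ready={A,B,C,E,F,H} → run E
t=5: ready={A,B,C,F,H} → run B
t=6: ready={A,B,C,F,H} → run B
t=7: ready={A,B,C,F,H} → run B
t=8: ready={A,C,F,H} → run F
t=9: ready={A,C,F,H} → run F
t=10: ready={A,C,F,H} → run F
t=11: ready={A,C,F,H} → run F
t=12: ready={A,C,F,H} → run F
t=13: ready={A,C,F,H} → run F
t=14: ready={A,C,H} → run H
t=15: ready={A,C,H} → run H
t=16: ready={A,C,H} → run H
t=17: ready={A,C,H} → run H
t=18: ready={A,C,H} → run H
t=19: ready={A,C} → run A
t=20: ready={A,C} → run A
t=21: ready={A,C} → run A
t=22: ready={A,C} → run A
t=23: ready={A,C} → run A
t=24: ready={A,C} → run A
t=25: ready={A,C} → run A
t=26: ready={C} → run C
t=27: ready={C} → run C
t=28: ready={C} → run C
t=29: (idle)
t=30: (idle)
t=31: (idle)
t=32: (idle)

running at tick 23 = A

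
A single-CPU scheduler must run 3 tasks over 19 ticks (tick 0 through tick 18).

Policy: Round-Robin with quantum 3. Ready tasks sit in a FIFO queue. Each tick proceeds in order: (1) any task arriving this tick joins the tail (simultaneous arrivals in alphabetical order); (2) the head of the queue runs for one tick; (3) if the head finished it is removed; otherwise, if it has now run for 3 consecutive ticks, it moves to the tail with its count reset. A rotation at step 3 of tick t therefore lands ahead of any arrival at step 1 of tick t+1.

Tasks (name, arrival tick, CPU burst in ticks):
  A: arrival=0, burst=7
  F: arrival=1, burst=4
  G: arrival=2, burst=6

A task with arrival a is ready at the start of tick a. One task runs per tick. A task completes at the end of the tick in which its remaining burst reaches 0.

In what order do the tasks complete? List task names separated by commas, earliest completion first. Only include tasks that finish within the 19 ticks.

completion order = F, G, A

t=0: queue=[A] q_used=0 → run A
t=1: queue=[A,F] q_used=1 → run A
t=2: queue=[A,F,G] q_used=2 → run A
t=3: queue=[F,G,A] q_used=0 → run F
t=4: queue=[F,G,A] q_used=1 → run F
t=5: queue=[F,G,A] q_used=2 → run F
t=6: queue=[G,A,F] q_used=0 → run G
t=7: queue=[G,A,F] q_used=1 → run G
t=8: queue=[G,A,F] q_used=2 → run G
t=9: queue=[A,F,G] q_used=0 → run A
t=10: queue=[A,F,G] q_used=1 → run A
t=11: queue=[A,F,G] q_used=2 → run A
t=12: queue=[F,G,A] q_used=0 → run F
t=13: queue=[G,A] q_used=0 → run G
t=14: queue=[G,A] q_used=1 → run G
t=15: queue=[G,A] q_used=2 → run G
t=16: queue=[A] q_used=0 → run A
t=17: (idle)
t=18: (idle)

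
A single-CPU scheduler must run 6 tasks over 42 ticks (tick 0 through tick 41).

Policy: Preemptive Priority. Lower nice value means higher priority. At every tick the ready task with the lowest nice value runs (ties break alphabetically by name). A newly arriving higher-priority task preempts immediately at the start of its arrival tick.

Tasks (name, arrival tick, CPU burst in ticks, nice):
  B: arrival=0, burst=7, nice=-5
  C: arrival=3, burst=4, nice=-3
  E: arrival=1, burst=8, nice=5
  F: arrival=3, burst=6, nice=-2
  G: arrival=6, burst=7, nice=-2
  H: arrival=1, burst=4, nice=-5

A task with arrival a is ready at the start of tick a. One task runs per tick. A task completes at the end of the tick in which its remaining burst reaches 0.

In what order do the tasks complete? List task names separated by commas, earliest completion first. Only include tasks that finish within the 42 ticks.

completion order = B, H, C, F, G, E

t=0: ready={B} → run B
t=1: ready={B,E,H} → run B
t=2: ready={B,E,H} → run B
t=3: ready={B,C,E,F,H} → run B
t=4: ready={B,C,E,F,H} → run B
t=5: ready={B,C,E,F,H} → run B
t=6: ready={B,C,E,F,G,H} → run B
t=7: ready={C,E,F,G,H} → run H
t=8: ready={C,E,F,G,H} → run H
t=9: ready={C,E,F,G,H} → run H
t=10: ready={C,E,F,G,H} → run H
t=11: ready={C,E,F,G} → run C
t=12: ready={C,E,F,G} → run C
t=13: ready={C,E,F,G} → run C
t=14: ready={C,E,F,G} → run C
t=15: ready={E,F,G} → run F
t=16: ready={E,F,G} → run F
t=17: ready={E,F,G} → run F
t=18: ready={E,F,G} → run F
t=19: ready={E,F,G} → run F
t=20: ready={E,F,G} → run F
t=21: ready={E,G} → run G
t=22: ready={E,G} → run G
t=23: ready={E,G} → run G
t=24: ready={E,G} → run G
t=25: ready={E,G} → run G
t=26: ready={E,G} → run G
t=27: ready={E,G} → run G
t=28: ready={E} → run E
t=29: ready={E} → run E
t=30: ready={E} → run E
t=31: ready={E} → run E
t=32: ready={E} → run E
t=33: ready={E} → run E
t=34: ready={E} → run E
t=35: ready={E} → run E
t=36: (idle)
t=37: (idle)
t=38: (idle)
t=39: (idle)
t=40: (idle)
t=41: (idle)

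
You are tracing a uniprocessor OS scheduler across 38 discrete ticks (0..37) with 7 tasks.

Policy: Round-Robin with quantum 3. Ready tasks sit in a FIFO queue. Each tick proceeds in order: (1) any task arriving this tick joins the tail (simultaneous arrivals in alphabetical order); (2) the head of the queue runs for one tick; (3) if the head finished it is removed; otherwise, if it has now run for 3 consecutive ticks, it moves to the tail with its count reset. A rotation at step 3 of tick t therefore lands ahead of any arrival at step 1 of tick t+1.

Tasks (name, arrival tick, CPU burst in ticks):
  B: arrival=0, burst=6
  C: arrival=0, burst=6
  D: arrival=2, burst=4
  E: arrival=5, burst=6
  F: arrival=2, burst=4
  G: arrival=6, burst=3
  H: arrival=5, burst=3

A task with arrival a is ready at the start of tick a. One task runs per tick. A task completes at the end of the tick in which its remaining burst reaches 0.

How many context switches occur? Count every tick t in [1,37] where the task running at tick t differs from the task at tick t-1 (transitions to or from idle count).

context switches = 12

t=0: queue=[B,C] q_used=0 → run B
t=1: queue=[B,C] q_used=1 → run B
t=2: queue=[B,C,D,F] q_used=2 → run B
t=3: queue=[C,D,F,B] q_used=0 → run C
t=4: queue=[C,D,F,B] q_used=1 → run C
t=5: queue=[C,D,F,B,E,H] q_used=2 → run C
t=6: queue=[D,F,B,E,H,C,G] q_used=0 → run D
t=7: queue=[D,F,B,E,H,C,G] q_used=1 → run D
t=8: queue=[D,F,B,E,H,C,G] q_used=2 → run D
t=9: queue=[F,B,E,H,C,G,D] q_used=0 → run F
t=10: queue=[F,B,E,H,C,G,D] q_used=1 → run F
t=11: queue=[F,B,E,H,C,G,D] q_used=2 → run F
t=12: queue=[B,E,H,C,G,D,F] q_used=0 → run B
t=13: queue=[B,E,H,C,G,D,F] q_used=1 → run B
t=14: queue=[B,E,H,C,G,D,F] q_used=2 → run B
t=15: queue=[E,H,C,G,D,F] q_used=0 → run E
t=16: queue=[E,H,C,G,D,F] q_used=1 → run E
t=17: queue=[E,H,C,G,D,F] q_used=2 → run E
t=18: queue=[H,C,G,D,F,E] q_used=0 → run H
t=19: queue=[H,C,G,D,F,E] q_used=1 → run H
t=20: queue=[H,C,G,D,F,E] q_used=2 → run H
t=21: queue=[C,G,D,F,E] q_used=0 → run C
t=22: queue=[C,G,D,F,E] q_used=1 → run C
t=23: queue=[C,G,D,F,E] q_used=2 → run C
t=24: queue=[G,D,F,E] q_used=0 → run G
t=25: queue=[G,D,F,E] q_used=1 → run G
t=26: queue=[G,D,F,E] q_used=2 → run G
t=27: queue=[D,F,E] q_used=0 → run D
t=28: queue=[F,E] q_used=0 → run F
t=29: queue=[E] q_used=0 → run E
t=30: queue=[E] q_used=1 → run E
t=31: queue=[E] q_used=2 → run E
t=32: (idle)
t=33: (idle)
t=34: (idle)
t=35: (idle)
t=36: (idle)
t=37: (idle)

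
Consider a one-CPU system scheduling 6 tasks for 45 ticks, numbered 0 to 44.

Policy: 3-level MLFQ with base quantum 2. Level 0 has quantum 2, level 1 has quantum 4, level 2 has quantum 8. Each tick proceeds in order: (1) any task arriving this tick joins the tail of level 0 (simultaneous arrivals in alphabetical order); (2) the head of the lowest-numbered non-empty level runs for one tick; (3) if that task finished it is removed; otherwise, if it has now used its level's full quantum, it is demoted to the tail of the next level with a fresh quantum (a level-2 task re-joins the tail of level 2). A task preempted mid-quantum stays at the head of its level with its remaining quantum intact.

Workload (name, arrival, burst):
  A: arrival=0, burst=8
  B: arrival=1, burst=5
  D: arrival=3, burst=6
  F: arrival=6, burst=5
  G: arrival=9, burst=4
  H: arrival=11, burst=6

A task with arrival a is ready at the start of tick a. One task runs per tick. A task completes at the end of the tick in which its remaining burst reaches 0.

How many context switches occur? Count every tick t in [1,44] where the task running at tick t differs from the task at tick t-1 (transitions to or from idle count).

t=0: L0/L1/L2 = A/-/- → run A
t=1: L0/L1/L2 = AB/-/- → run A
t=2: L0/L1/L2 = B/A/- → run B
t=3: L0/L1/L2 = BD/A/- → run B
t=4: L0/L1/L2 = D/AB/- → run D
t=5: L0/L1/L2 = D/AB/- → run D
t=6: L0/L1/L2 = F/ABD/- → run F
t=7: L0/L1/L2 = F/ABD/- → run F
t=8: L0/L1/L2 = -/ABDF/- → run A
t=9: L0/L1/L2 = G/ABDF/- → run G
t=10: L0/L1/L2 = G/ABDF/- → run G
t=11: L0/L1/L2 = H/ABDFG/- → run H
t=12: L0/L1/L2 = H/ABDFG/- → run H
t=13: L0/L1/L2 = -/ABDFGH/- → run A
t=14: L0/L1/L2 = -/ABDFGH/- → run A
t=15: L0/L1/L2 = -/ABDFGH/- → run A
t=16: L0/L1/L2 = -/BDFGH/A → run B
t=17: L0/L1/L2 = -/BDFGH/A → run B
t=18: L0/L1/L2 = -/BDFGH/A → run B
t=19: L0/L1/L2 = -/DFGH/A → run D
t=20: L0/L1/L2 = -/DFGH/A → run D
t=21: L0/L1/L2 = -/DFGH/A → run D
t=22: L0/L1/L2 = -/DFGH/A → run D
t=23: L0/L1/L2 = -/FGH/A → run F
t=24: L0/L1/L2 = -/FGH/A → run F
t=25: L0/L1/L2 = -/FGH/A → run F
t=26: L0/L1/L2 = -/GH/A → run G
t=27: L0/L1/L2 = -/GH/A → run G
t=28: L0/L1/L2 = -/H/A → run H
t=29: L0/L1/L2 = -/H/A → run H
t=30: L0/L1/L2 = -/H/A → run H
t=31: L0/L1/L2 = -/H/A → run H
t=32: L0/L1/L2 = -/-/A → run A
t=33: L0/L1/L2 = -/-/A → run A
t=34: (idle)
t=35: (idle)
t=36: (idle)
t=37: (idle)
t=38: (idle)
t=39: (idle)
t=40: (idle)
t=41: (idle)
t=42: (idle)
t=43: (idle)
t=44: (idle)

context switches = 14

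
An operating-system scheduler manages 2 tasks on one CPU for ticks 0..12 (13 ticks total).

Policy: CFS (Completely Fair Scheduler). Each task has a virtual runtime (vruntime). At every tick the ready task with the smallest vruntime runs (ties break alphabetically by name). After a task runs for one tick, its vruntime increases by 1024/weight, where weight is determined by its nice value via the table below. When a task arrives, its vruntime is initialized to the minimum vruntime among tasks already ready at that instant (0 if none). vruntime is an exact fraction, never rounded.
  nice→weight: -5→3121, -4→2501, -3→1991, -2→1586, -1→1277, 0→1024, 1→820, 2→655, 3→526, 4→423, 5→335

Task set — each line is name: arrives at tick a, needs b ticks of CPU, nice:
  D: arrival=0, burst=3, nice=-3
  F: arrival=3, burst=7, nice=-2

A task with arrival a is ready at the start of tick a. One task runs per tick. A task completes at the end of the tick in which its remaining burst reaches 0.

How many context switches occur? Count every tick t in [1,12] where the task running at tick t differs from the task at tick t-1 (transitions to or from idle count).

t=0: vr[D=0] → run D
t=1: vr[D=1024/1991] → run D
t=2: vr[D=2048/1991] → run D
t=3: vr[F=0] → run F
t=4: vr[F=512/793] → run F
t=5: vr[F=1024/793] → run F
t=6: vr[F=1536/793] → run F
t=7: vr[F=2048/793] → run F
t=8: vr[F=2560/793] → run F
t=9: vr[F=3072/793] → run F
t=10: (idle)
t=11: (idle)
t=12: (idle)

context switches = 2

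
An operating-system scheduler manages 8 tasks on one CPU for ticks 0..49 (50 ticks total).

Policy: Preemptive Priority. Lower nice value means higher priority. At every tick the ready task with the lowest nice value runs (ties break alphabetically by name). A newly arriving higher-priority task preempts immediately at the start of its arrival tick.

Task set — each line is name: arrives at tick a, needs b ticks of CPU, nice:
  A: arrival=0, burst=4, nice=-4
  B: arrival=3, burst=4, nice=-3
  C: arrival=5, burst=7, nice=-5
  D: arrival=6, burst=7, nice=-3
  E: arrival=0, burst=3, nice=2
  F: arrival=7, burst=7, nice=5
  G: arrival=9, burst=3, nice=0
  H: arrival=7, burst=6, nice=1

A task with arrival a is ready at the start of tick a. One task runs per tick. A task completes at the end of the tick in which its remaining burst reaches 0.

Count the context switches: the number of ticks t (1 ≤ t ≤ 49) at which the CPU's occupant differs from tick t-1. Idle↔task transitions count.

context switches = 9

t=0: ready={A,E} → run A
t=1: ready={A,E} → run A
t=2: ready={A,E} → run A
t=3: ready={A,B,E} → run A
t=4: ready={B,E} → run B
t=5: ready={B,C,E} → run C
t=6: ready={B,C,D,E} → run C
t=7: ready={B,C,D,E,F,H} → run C
t=8: ready={B,C,D,E,F,H} → run C
t=9: ready={B,C,D,E,F,G,H} → run C
t=10: ready={B,C,D,E,F,G,H} → run C
t=11: ready={B,C,D,E,F,G,H} → run C
t=12: ready={B,D,E,F,G,H} → run B
t=13: ready={B,D,E,F,G,H} → run B
t=14: ready={B,D,E,F,G,H} → run B
t=15: ready={D,E,F,G,H} → run D
t=16: ready={D,E,F,G,H} → run D
t=17: ready={D,E,F,G,H} → run D
t=18: ready={D,E,F,G,H} → run D
t=19: ready={D,E,F,G,H} → run D
t=20: ready={D,E,F,G,H} → run D
t=21: ready={D,E,F,G,H} → run D
t=22: ready={E,F,G,H} → run G
t=23: ready={E,F,G,H} → run G
t=24: ready={E,F,G,H} → run G
t=25: ready={E,F,H} → run H
t=26: ready={E,F,H} → run H
t=27: ready={E,F,H} → run H
t=28: ready={E,F,H} → run H
t=29: ready={E,F,H} → run H
t=30: ready={E,F,H} → run H
t=31: ready={E,F} → run E
t=32: ready={E,F} → run E
t=33: ready={E,F} → run E
t=34: ready={F} → run F
t=35: ready={F} → run F
t=36: ready={F} → run F
t=37: ready={F} → run F
t=38: ready={F} → run F
t=39: ready={F} → run F
t=40: ready={F} → run F
t=41: (idle)
t=42: (idle)
t=43: (idle)
t=44: (idle)
t=45: (idle)
t=46: (idle)
t=47: (idle)
t=48: (idle)
t=49: (idle)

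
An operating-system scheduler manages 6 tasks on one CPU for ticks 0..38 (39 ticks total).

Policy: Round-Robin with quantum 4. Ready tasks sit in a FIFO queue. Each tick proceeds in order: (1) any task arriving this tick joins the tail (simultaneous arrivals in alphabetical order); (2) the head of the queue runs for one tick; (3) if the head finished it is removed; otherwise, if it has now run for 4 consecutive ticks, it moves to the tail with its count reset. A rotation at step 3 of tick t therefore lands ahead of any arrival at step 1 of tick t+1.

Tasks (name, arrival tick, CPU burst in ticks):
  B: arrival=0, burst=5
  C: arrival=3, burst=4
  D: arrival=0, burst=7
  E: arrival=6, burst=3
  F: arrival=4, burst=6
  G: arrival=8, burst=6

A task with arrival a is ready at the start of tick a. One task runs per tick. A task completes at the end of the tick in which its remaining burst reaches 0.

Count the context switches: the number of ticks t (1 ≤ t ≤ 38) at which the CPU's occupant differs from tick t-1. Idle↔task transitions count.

t=0: queue=[B,D] q_used=0 → run B
t=1: queue=[B,D] q_used=1 → run B
t=2: queue=[B,D] q_used=2 → run B
t=3: queue=[B,D,C] q_used=3 → run B
t=4: queue=[D,C,B,F] q_used=0 → run D
t=5: queue=[D,C,B,F] q_used=1 → run D
t=6: queue=[D,C,B,F,E] q_used=2 → run D
t=7: queue=[D,C,B,F,E] q_used=3 → run D
t=8: queue=[C,B,F,E,D,G] q_used=0 → run C
t=9: queue=[C,B,F,E,D,G] q_used=1 → run C
t=10: queue=[C,B,F,E,D,G] q_used=2 → run C
t=11: queue=[C,B,F,E,D,G] q_used=3 → run C
t=12: queue=[B,F,E,D,G] q_used=0 → run B
t=13: queue=[F,E,D,G] q_used=0 → run F
t=14: queue=[F,E,D,G] q_used=1 → run F
t=15: queue=[F,E,D,G] q_used=2 → run F
t=16: queue=[F,E,D,G] q_used=3 → run F
t=17: queue=[E,D,G,F] q_used=0 → run E
t=18: queue=[E,D,G,F] q_used=1 → run E
t=19: queue=[E,D,G,F] q_used=2 → run E
t=20: queue=[D,G,F] q_used=0 → run D
t=21: queue=[D,G,F] q_used=1 → run D
t=22: queue=[D,G,F] q_used=2 → run D
t=23: queue=[G,F] q_used=0 → run G
t=24: queue=[G,F] q_used=1 → run G
t=25: queue=[G,F] q_used=2 → run G
t=26: queue=[G,F] q_used=3 → run G
t=27: queue=[F,G] q_used=0 → run F
t=28: queue=[F,G] q_used=1 → run F
t=29: queue=[G] q_used=0 → run G
t=30: queue=[G] q_used=1 → run G
t=31: (idle)
t=32: (idle)
t=33: (idle)
t=34: (idle)
t=35: (idle)
t=36: (idle)
t=37: (idle)
t=38: (idle)

context switches = 10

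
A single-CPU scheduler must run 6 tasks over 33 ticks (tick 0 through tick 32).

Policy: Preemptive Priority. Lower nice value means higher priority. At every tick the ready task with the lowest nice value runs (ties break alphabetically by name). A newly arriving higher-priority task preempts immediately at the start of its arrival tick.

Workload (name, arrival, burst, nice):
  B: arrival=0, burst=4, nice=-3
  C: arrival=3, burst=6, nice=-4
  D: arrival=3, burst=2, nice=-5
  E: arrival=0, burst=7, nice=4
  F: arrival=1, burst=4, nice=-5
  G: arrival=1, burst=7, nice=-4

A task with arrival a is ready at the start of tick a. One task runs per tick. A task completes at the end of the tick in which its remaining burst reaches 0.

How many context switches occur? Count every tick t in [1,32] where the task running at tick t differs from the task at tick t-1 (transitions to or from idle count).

t=0: ready={B,E} → run B
t=1: ready={B,E,F,G} → run F
t=2: ready={B,E,F,G} → run F
t=3: ready={B,C,D,E,F,G} → run D
t=4: ready={B,C,D,E,F,G} → run D
t=5: ready={B,C,E,F,G} → run F
t=6: ready={B,C,E,F,G} → run F
t=7: ready={B,C,E,G} → run C
t=8: ready={B,C,E,G} → run C
t=9: ready={B,C,E,G} → run C
t=10: ready={B,C,E,G} → run C
t=11: ready={B,C,E,G} → run C
t=12: ready={B,C,E,G} → run C
t=13: ready={B,E,G} → run G
t=14: ready={B,E,G} → run G
t=15: ready={B,E,G} → run G
t=16: ready={B,E,G} → run G
t=17: ready={B,E,G} → run G
t=18: ready={B,E,G} → run G
t=19: ready={B,E,G} → run G
t=20: ready={B,E} → run B
t=21: ready={B,E} → run B
t=22: ready={B,E} → run B
t=23: ready={E} → run E
t=24: ready={E} → run E
t=25: ready={E} → run E
t=26: ready={E} → run E
t=27: ready={E} → run E
t=28: ready={E} → run E
t=29: ready={E} → run E
t=30: (idle)
t=31: (idle)
t=32: (idle)

context switches = 8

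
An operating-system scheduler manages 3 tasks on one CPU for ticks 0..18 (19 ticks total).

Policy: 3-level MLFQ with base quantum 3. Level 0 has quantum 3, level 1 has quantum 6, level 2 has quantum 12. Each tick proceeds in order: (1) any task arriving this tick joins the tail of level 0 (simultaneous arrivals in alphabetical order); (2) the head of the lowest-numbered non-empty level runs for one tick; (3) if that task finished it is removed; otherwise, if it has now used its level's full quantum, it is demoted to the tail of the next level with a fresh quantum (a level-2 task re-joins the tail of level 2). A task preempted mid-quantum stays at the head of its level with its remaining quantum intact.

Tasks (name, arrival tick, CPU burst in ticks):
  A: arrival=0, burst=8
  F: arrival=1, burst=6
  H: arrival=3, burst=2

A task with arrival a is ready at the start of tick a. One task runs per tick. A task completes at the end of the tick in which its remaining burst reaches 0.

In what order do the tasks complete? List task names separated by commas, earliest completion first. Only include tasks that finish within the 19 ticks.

t=0: L0/L1/L2 = A/-/- → run A
t=1: L0/L1/L2 = AF/-/- → run A
t=2: L0/L1/L2 = AF/-/- → run A
t=3: L0/L1/L2 = FH/A/- → run F
t=4: L0/L1/L2 = FH/A/- → run F
t=5: L0/L1/L2 = FH/A/- → run F
t=6: L0/L1/L2 = H/AF/- → run H
t=7: L0/L1/L2 = H/AF/- → run H
t=8: L0/L1/L2 = -/AF/- → run A
t=9: L0/L1/L2 = -/AF/- → run A
t=10: L0/L1/L2 = -/AF/- → run A
t=11: L0/L1/L2 = -/AF/- → run A
t=12: L0/L1/L2 = -/AF/- → run A
t=13: L0/L1/L2 = -/F/- → run F
t=14: L0/L1/L2 = -/F/- → run F
t=15: L0/L1/L2 = -/F/- → run F
t=16: (idle)
t=17: (idle)
t=18: (idle)

completion order = H, A, F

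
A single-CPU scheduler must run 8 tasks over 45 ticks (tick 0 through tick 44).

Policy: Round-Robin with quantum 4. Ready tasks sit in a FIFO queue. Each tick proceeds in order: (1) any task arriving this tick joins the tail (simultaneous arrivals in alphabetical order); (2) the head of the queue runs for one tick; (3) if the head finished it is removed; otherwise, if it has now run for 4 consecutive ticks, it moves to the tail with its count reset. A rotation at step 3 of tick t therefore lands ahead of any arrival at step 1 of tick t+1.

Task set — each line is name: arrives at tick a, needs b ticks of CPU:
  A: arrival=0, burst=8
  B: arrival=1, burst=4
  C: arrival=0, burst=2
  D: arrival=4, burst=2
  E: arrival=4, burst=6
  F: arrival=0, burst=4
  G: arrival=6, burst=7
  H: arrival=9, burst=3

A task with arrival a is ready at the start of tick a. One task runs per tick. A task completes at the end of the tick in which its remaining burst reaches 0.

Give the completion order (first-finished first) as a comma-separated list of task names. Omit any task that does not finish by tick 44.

t=0: queue=[A,C,F] q_used=0 → run A
t=1: queue=[A,C,F,B] q_used=1 → run A
t=2: queue=[A,C,F,B] q_used=2 → run A
t=3: queue=[A,C,F,B] q_used=3 → run A
t=4: queue=[C,F,B,A,D,E] q_used=0 → run C
t=5: queue=[C,F,B,A,D,E] q_used=1 → run C
t=6: queue=[F,B,A,D,E,G] q_used=0 → run F
t=7: queue=[F,B,A,D,E,G] q_used=1 → run F
t=8: queue=[F,B,A,D,E,G] q_used=2 → run F
t=9: queue=[F,B,A,D,E,G,H] q_used=3 → run F
t=10: queue=[B,A,D,E,G,H] q_used=0 → run B
t=11: queue=[B,A,D,E,G,H] q_used=1 → run B
t=12: queue=[B,A,D,E,G,H] q_used=2 → run B
t=13: queue=[B,A,D,E,G,H] q_used=3 → run B
t=14: queue=[A,D,E,G,H] q_used=0 → run A
t=15: queue=[A,D,E,G,H] q_used=1 → run A
t=16: queue=[A,D,E,G,H] q_used=2 → run A
t=17: queue=[A,D,E,G,H] q_used=3 → run A
t=18: queue=[D,E,G,H] q_used=0 → run D
t=19: queue=[D,E,G,H] q_used=1 → run D
t=20: queue=[E,G,H] q_used=0 → run E
t=21: queue=[E,G,H] q_used=1 → run E
t=22: queue=[E,G,H] q_used=2 → run E
t=23: queue=[E,G,H] q_used=3 → run E
t=24: queue=[G,H,E] q_used=0 → run G
t=25: queue=[G,H,E] q_used=1 → run G
t=26: queue=[G,H,E] q_used=2 → run G
t=27: queue=[G,H,E] q_used=3 → run G
t=28: queue=[H,E,G] q_used=0 → run H
t=29: queue=[H,E,G] q_used=1 → run H
t=30: queue=[H,E,G] q_used=2 → run H
t=31: queue=[E,G] q_used=0 → run E
t=32: queue=[E,G] q_used=1 → run E
t=33: queue=[G] q_used=0 → run G
t=34: queue=[G] q_used=1 → run G
t=35: queue=[G] q_used=2 → run G
t=36: (idle)
t=37: (idle)
t=38: (idle)
t=39: (idle)
t=40: (idle)
t=41: (idle)
t=42: (idle)
t=43: (idle)
t=44: (idle)

completion order = C, F, B, A, D, H, E, G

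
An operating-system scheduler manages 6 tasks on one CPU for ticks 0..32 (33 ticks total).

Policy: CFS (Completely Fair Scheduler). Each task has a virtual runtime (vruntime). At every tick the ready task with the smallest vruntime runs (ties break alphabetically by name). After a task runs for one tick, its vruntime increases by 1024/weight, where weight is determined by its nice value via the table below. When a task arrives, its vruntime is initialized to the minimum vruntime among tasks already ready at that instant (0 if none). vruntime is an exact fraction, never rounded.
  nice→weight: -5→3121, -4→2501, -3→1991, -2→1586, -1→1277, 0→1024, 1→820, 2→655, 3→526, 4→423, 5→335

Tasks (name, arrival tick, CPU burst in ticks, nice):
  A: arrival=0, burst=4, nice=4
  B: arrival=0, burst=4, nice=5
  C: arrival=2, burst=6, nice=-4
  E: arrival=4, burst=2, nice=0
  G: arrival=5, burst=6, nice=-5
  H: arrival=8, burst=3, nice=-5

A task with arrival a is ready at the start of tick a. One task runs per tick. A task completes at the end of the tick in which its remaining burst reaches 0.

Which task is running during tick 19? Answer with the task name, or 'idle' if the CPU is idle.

running at tick 19 = C

t=0: vr[A=0 B=0] → run A
t=1: vr[A=1024/423 B=0] → run B
t=2: vr[A=1024/423 B=1024/335 C=1024/423] → run A
t=3: vr[A=2048/423 B=1024/335 C=1024/423] → run C
t=4: vr[A=2048/423 B=1024/335 C=2994176/1057923 E=2994176/1057923] → run C
t=5: vr[A=2048/423 B=1024/335 C=3427328/1057923 E=2994176/1057923 G=2994176/1057923] → run E
t=6: vr[A=2048/423 B=1024/335 C=3427328/1057923 E=4052099/1057923 G=2994176/1057923] → run G
t=7: vr[A=2048/423 B=1024/335 C=3427328/1057923 E=4052099/1057923 G=10428136448/3301777683] → run B
t=8: vr[A=2048/423 B=2048/335 C=3427328/1057923 E=4052099/1057923 G=10428136448/3301777683 H=10428136448/3301777683] → run G
t=9: vr[A=2048/423 B=2048/335 C=3427328/1057923 E=4052099/1057923 G=11511449600/3301777683 H=10428136448/3301777683] → run H
t=10: vr[A=2048/423 B=2048/335 C=3427328/1057923 E=4052099/1057923 G=11511449600/3301777683 H=11511449600/3301777683] → run C
t=11: vr[A=2048/423 B=2048/335 C=3860480/1057923 E=4052099/1057923 G=11511449600/3301777683 H=11511449600/3301777683] → run G
t=12: vr[A=2048/423 B=2048/335 C=3860480/1057923 E=4052099/1057923 G=12594762752/3301777683 H=11511449600/3301777683] → run H
t=13: vr[A=2048/423 B=2048/335 C=3860480/1057923 E=4052099/1057923 G=12594762752/3301777683 H=12594762752/3301777683] → run C
t=14: vr[A=2048/423 B=2048/335 C=4293632/1057923 E=4052099/1057923 G=12594762752/3301777683 H=12594762752/3301777683] → run G
t=15: vr[A=2048/423 B=2048/335 C=4293632/1057923 E=4052099/1057923 G=13678075904/3301777683 H=12594762752/3301777683] → run H
t=16: vr[A=2048/423 B=2048/335 C=4293632/1057923 E=4052099/1057923 G=13678075904/3301777683] → run E
t=17: vr[A=2048/423 B=2048/335 C=4293632/1057923 G=13678075904/3301777683] → run C
t=18: vr[A=2048/423 B=2048/335 C=4726784/1057923 G=13678075904/3301777683] → run G
t=19: vr[A=2048/423 B=2048/335 C=4726784/1057923 G=14761389056/3301777683] → run C
t=20: vr[A=2048/423 B=2048/335 G=14761389056/3301777683] → run G
t=21: vr[A=2048/423 B=2048/335] → run A
t=22: vr[A=1024/141 B=2048/335] → run B
t=23: vr[A=1024/141 B=3072/335] → run A
t=24: vr[B=3072/335] → run B
t=25: (idle)
t=26: (idle)
t=27: (idle)
t=28: (idle)
t=29: (idle)
t=30: (idle)
t=31: (idle)
t=32: (idle)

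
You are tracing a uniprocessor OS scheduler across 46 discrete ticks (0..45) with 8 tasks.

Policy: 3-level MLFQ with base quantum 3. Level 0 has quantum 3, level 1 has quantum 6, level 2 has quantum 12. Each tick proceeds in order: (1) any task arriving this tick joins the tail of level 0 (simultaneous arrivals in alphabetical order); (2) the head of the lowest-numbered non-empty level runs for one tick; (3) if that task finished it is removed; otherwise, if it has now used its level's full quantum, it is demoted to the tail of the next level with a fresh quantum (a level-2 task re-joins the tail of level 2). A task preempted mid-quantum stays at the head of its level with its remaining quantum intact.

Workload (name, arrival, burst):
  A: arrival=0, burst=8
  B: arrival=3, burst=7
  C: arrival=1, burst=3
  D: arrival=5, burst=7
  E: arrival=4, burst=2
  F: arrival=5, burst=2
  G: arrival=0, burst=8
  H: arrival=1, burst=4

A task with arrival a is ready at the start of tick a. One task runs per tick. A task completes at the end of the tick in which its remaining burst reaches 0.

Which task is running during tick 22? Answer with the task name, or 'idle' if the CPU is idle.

running at tick 22 = A

t=0: L0/L1/L2 = AG/-/- → run A
t=1: L0/L1/L2 = AGCH/-/- → run A
t=2: L0/L1/L2 = AGCH/-/- → run A
t=3: L0/L1/L2 = GCHB/A/- → run G
t=4: L0/L1/L2 = GCHBE/A/- → run G
t=5: L0/L1/L2 = GCHBEDF/A/- → run G
t=6: L0/L1/L2 = CHBEDF/AG/- → run C
t=7: L0/L1/L2 = CHBEDF/AG/- → run C
t=8: L0/L1/L2 = CHBEDF/AG/- → run C
t=9: L0/L1/L2 = HBEDF/AG/- → run H
t=10: L0/L1/L2 = HBEDF/AG/- → run H
t=11: L0/L1/L2 = HBEDF/AG/- → run H
t=12: L0/L1/L2 = BEDF/AGH/- → run B
t=13: L0/L1/L2 = BEDF/AGH/- → run B
t=14: L0/L1/L2 = BEDF/AGH/- → run B
t=15: L0/L1/L2 = EDF/AGHB/- → run E
t=16: L0/L1/L2 = EDF/AGHB/- → run E
t=17: L0/L1/L2 = DF/AGHB/- → run D
t=18: L0/L1/L2 = DF/AGHB/- → run D
t=19: L0/L1/L2 = DF/AGHB/- → run D
t=20: L0/L1/L2 = F/AGHBD/- → run F
t=21: L0/L1/L2 = F/AGHBD/- → run F
t=22: L0/L1/L2 = -/AGHBD/- → run A
t=23: L0/L1/L2 = -/AGHBD/- → run A
t=24: L0/L1/L2 = -/AGHBD/- → run A
t=25: L0/L1/L2 = -/AGHBD/- → run A
t=26: L0/L1/L2 = -/AGHBD/- → run A
t=27: L0/L1/L2 = -/GHBD/- → run G
t=28: L0/L1/L2 = -/GHBD/- → run G
t=29: L0/L1/L2 = -/GHBD/- → run G
t=30: L0/L1/L2 = -/GHBD/- → run G
t=31: L0/L1/L2 = -/GHBD/- → run G
t=32: L0/L1/L2 = -/HBD/- → run H
t=33: L0/L1/L2 = -/BD/- → run B
t=34: L0/L1/L2 = -/BD/- → run B
t=35: L0/L1/L2 = -/BD/- → run B
t=36: L0/L1/L2 = -/BD/- → run B
t=37: L0/L1/L2 = -/D/- → run D
t=38: L0/L1/L2 = -/D/- → run D
t=39: L0/L1/L2 = -/D/- → run D
t=40: L0/L1/L2 = -/D/- → run D
t=41: (idle)
t=42: (idle)
t=43: (idle)
t=44: (idle)
t=45: (idle)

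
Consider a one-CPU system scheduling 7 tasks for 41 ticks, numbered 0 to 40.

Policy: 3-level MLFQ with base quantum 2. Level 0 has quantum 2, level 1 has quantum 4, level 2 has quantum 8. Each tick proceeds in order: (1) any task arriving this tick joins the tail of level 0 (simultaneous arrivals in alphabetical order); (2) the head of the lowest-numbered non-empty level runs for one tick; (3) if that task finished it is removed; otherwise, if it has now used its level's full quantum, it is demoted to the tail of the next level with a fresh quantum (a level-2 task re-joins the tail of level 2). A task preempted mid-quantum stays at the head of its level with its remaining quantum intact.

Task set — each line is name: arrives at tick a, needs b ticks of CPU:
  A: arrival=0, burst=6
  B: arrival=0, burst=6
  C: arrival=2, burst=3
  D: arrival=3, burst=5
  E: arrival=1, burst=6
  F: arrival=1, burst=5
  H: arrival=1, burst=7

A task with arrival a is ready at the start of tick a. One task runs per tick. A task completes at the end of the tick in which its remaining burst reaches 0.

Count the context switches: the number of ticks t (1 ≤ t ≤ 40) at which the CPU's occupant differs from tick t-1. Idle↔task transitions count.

context switches = 15

t=0: L0/L1/L2 = AB/-/- → run A
t=1: L0/L1/L2 = ABEFH/-/- → run A
t=2: L0/L1/L2 = BEFHC/A/- → run B
t=3: L0/L1/L2 = BEFHCD/A/- → run B
t=4: L0/L1/L2 = EFHCD/AB/- → run E
t=5: L0/L1/L2 = EFHCD/AB/- → run E
t=6: L0/L1/L2 = FHCD/ABE/- → run F
t=7: L0/L1/L2 = FHCD/ABE/- → run F
t=8: L0/L1/L2 = HCD/ABEF/- → run H
t=9: L0/L1/L2 = HCD/ABEF/- → run H
t=10: L0/L1/L2 = CD/ABEFH/- → run C
t=11: L0/L1/L2 = CD/ABEFH/- → run C
t=12: L0/L1/L2 = D/ABEFHC/- → run D
t=13: L0/L1/L2 = D/ABEFHC/- → run D
t=14: L0/L1/L2 = -/ABEFHCD/- → run A
t=15: L0/L1/L2 = -/ABEFHCD/- → run A
t=16: L0/L1/L2 = -/ABEFHCD/- → run A
t=17: L0/L1/L2 = -/ABEFHCD/- → run A
t=18: L0/L1/L2 = -/BEFHCD/- → run B
t=19: L0/L1/L2 = -/BEFHCD/- → run B
t=20: L0/L1/L2 = -/BEFHCD/- → run B
t=21: L0/L1/L2 = -/BEFHCD/- → run B
t=22: L0/L1/L2 = -/EFHCD/- → run E
t=23: L0/L1/L2 = -/EFHCD/- → run E
t=24: L0/L1/L2 = -/EFHCD/- → run E
t=25: L0/L1/L2 = -/EFHCD/- → run E
t=26: L0/L1/L2 = -/FHCD/- → run F
t=27: L0/L1/L2 = -/FHCD/- → run F
t=28: L0/L1/L2 = -/FHCD/- → run F
t=29: L0/L1/L2 = -/HCD/- → run H
t=30: L0/L1/L2 = -/HCD/- → run H
t=31: L0/L1/L2 = -/HCD/- → run H
t=32: L0/L1/L2 = -/HCD/- → run H
t=33: L0/L1/L2 = -/CD/H → run C
t=34: L0/L1/L2 = -/D/H → run D
t=35: L0/L1/L2 = -/D/H → run D
t=36: L0/L1/L2 = -/D/H → run D
t=37: L0/L1/L2 = -/-/H → run H
t=38: (idle)
t=39: (idle)
t=40: (idle)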